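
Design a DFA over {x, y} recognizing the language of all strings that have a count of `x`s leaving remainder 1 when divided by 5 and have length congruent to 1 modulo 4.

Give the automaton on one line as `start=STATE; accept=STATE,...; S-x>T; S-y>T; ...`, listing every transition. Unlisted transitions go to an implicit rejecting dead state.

Run two small machines in parallel and take their product. The first has 5 states tracking the count of `x`s modulo 5; the second has 4 states tracking the input length modulo 4. A product state is a pair (one from each), accepting exactly when both do.
20 states suffice.
          x    y  
>  s0     s1   s2 
 * s1     s3   s4 
   s2     s4   s5 
   s3     s6   s7 
   s4     s7   s8 
   s5     s8   s9 
   s6    s10  s11 
   s7    s11  s12 
   s8    s12  s13 
   s9    s13   s0 
   s10    s2  s14 
   s11   s14  s15 
   s12   s15  s16 
   s13   s16   s1 
   s14    s5  s17 
   s15   s17  s18 
   s16   s18   s3 
   s17    s9  s19 
   s18   s19   s6 
   s19    s0  s10 
(> = start, * = accepting)

start=s0; accept=s1; s0-x>s1; s0-y>s2; s1-x>s3; s1-y>s4; s2-x>s4; s2-y>s5; s3-x>s6; s3-y>s7; s4-x>s7; s4-y>s8; s5-x>s8; s5-y>s9; s6-x>s10; s6-y>s11; s7-x>s11; s7-y>s12; s8-x>s12; s8-y>s13; s9-x>s13; s9-y>s0; s10-x>s2; s10-y>s14; s11-x>s14; s11-y>s15; s12-x>s15; s12-y>s16; s13-x>s16; s13-y>s1; s14-x>s5; s14-y>s17; s15-x>s17; s15-y>s18; s16-x>s18; s16-y>s3; s17-x>s9; s17-y>s19; s18-x>s19; s18-y>s6; s19-x>s0; s19-y>s10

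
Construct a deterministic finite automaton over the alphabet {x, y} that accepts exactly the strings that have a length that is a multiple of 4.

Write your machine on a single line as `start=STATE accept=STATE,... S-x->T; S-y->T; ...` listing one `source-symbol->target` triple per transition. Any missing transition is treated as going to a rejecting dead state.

Count input length modulo 4: every symbol advances one step around the cycle A → B → C → D → A. Accept at A.
With 4 states:
       x  y 
>* A   B  B 
   B   C  C 
   C   D  D 
   D   A  A 
(> = start, * = accepting)

start=A; accept=A; A-x->B; A-y->B; B-x->C; B-y->C; C-x->D; C-y->D; D-x->A; D-y->A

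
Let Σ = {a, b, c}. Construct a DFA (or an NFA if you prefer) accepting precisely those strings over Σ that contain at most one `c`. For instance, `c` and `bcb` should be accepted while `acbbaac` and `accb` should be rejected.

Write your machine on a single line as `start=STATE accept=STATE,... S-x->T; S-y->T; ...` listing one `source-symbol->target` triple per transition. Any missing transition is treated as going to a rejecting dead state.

Count `c`s, saturating at 2: state q0 means no `c` yet, q1 means one `c` seen, q2 means more than one. Each `c` increments (capped at q2); other symbols loop. Accept from {q0, q1}.
3 states suffice.
        a   b   c  
>* q0   q0  q0  q1 
 * q1   q1  q1  q2 
   q2   q2  q2  q2 
(> = start, * = accepting)

start=q0; accept=q0,q1; q0-a->q0; q0-b->q0; q0-c->q1; q1-a->q1; q1-b->q1; q1-c->q2; q2-a->q2; q2-b->q2; q2-c->q2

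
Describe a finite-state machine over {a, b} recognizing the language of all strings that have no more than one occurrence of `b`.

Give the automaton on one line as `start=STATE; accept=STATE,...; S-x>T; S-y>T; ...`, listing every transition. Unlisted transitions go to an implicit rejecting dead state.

start=s0; accept=s0,s1; s0-a>s0; s0-b>s1; s1-a>s1; s1-b>s2; s2-a>s2; s2-b>s2

Count `b`s, saturating at 2: state s0 means no `b` yet, s1 means one `b` seen, s2 means more than one. Each `b` increments (capped at s2); other symbols loop. Accept from {s0, s1}.
With 3 states:
        a   b  
>* s0   s0  s1 
 * s1   s1  s2 
   s2   s2  s2 
(> = start, * = accepting)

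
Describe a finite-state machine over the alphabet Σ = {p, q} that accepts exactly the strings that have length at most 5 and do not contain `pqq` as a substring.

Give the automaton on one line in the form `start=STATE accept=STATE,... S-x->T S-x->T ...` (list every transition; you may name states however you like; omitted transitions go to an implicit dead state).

Handle the two conditions separately and then intersect. The first has 7 states tracking the input length, saturating at 6; the second has 4 states tracking partial matches of the forbidden pattern `pqq`. A product state is a pair (one from each), accepting exactly when both do. Equivalent product states are then merged.
With 13 states:
          p    q  
>* S0     S1   S2 
 * S1     S3   S4 
 * S2     S3   S5 
 * S3     S6   S7 
 * S4     S6   S8 
 * S5     S6   S9 
 * S6    S10  S11 
 * S7    S10   S8 
   S8     S8   S8 
 * S9    S10  S10 
 * S10   S12  S12 
 * S11   S12   S8 
 * S12    S8   S8 
(> = start, * = accepting)

start=S0 accept=S0,S1,S2,S3,S4,S5,S6,S7,S9,S10,S11,S12 S0-p->S1 S0-q->S2 S1-p->S3 S1-q->S4 S2-p->S3 S2-q->S5 S3-p->S6 S3-q->S7 S4-p->S6 S4-q->S8 S5-p->S6 S5-q->S9 S6-p->S10 S6-q->S11 S7-p->S10 S7-q->S8 S8-p->S8 S8-q->S8 S9-p->S10 S9-q->S10 S10-p->S12 S10-q->S12 S11-p->S12 S11-q->S8 S12-p->S8 S12-q->S8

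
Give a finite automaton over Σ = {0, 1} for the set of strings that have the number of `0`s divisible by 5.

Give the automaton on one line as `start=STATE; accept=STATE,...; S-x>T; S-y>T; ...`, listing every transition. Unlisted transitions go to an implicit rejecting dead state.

Keep the running count of `0`s modulo 5: each `0` advances along the cycle s0 → s1 → s2 → s3 → s4 → s0 while other symbols loop. Accept at s0.
5 states suffice.
        0   1  
>* s0   s1  s0 
   s1   s2  s1 
   s2   s3  s2 
   s3   s4  s3 
   s4   s0  s4 
(> = start, * = accepting)

start=s0; accept=s0; s0-0>s1; s0-1>s0; s1-0>s2; s1-1>s1; s2-0>s3; s2-1>s2; s3-0>s4; s3-1>s3; s4-0>s0; s4-1>s4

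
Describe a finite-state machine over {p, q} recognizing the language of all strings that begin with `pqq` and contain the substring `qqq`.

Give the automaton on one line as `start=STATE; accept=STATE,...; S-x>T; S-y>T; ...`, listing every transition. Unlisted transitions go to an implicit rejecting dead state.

start=A; accept=G; A-p>B; A-q>C; B-p>C; B-q>D; C-p>C; C-q>C; D-p>C; D-q>E; E-p>F; E-q>G; F-p>F; F-q>H; G-p>G; G-q>G; H-p>F; H-q>E

Build one automaton per condition and run them in lockstep. One (5 states) tracks whether the input so far still matches the prefix `pqq`; the other (4 states) tracks whether and how much of `qqq` has been seen. Each combined state is a pair, one component from each; accept when both components accept. After merging equivalent states the machine shrinks.
       p  q 
>  A   B  C 
   B   C  D 
   C   C  C 
   D   C  E 
   E   F  G 
   F   F  H 
 * G   G  G 
   H   F  E 
(> = start, * = accepting)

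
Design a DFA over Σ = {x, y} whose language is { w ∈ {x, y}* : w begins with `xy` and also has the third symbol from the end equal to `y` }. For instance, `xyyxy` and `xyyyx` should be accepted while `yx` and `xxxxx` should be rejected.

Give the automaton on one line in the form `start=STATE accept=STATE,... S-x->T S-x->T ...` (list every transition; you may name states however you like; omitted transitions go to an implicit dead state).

Handle the two conditions separately and then intersect. The first has 4 states tracking whether the input so far still matches the prefix `xy`; the second has 15 states tracking the last 3 symbols read. A product state is a pair (one from each), accepting exactly when both do. After merging equivalent states the machine shrinks.
          x    y  
>  s0     s1   s2 
   s1     s2   s3 
   s2     s2   s2 
   s3     s4   s5 
   s4     s6   s7 
   s5     s8   s9 
 * s6    s10   s3 
 * s7     s4   s5 
 * s8     s6   s7 
 * s9     s8   s9 
   s10   s10   s3 
(> = start, * = accepting)

start=s0 accept=s6,s7,s8,s9 s0-x->s1 s0-y->s2 s1-x->s2 s1-y->s3 s2-x->s2 s2-y->s2 s3-x->s4 s3-y->s5 s4-x->s6 s4-y->s7 s5-x->s8 s5-y->s9 s6-x->s10 s6-y->s3 s7-x->s4 s7-y->s5 s8-x->s6 s8-y->s7 s9-x->s8 s9-y->s9 s10-x->s10 s10-y->s3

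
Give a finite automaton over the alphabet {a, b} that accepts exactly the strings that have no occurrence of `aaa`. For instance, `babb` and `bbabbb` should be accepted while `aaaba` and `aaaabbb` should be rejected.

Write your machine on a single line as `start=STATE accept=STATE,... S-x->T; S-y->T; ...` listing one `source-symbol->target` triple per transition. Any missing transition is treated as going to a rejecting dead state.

Track partial matches of the forbidden pattern `aaa`. State q3 is a dead state reached once `aaa` has occurred; every other state accepts. q0 means no part of `aaa` is currently matched.
4 states suffice.
        a   b  
>* q0   q1  q0 
 * q1   q2  q0 
 * q2   q3  q0 
   q3   q3  q3 
(> = start, * = accepting)

start=q0; accept=q0,q1,q2; q0-a->q1; q0-b->q0; q1-a->q2; q1-b->q0; q2-a->q3; q2-b->q0; q3-a->q3; q3-b->q3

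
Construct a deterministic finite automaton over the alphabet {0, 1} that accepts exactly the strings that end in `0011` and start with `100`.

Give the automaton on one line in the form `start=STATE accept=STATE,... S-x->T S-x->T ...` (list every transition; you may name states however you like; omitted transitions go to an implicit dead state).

Build one automaton per condition and run them in lockstep. One (5 states) tracks how much of the suffix `0011` has currently been matched; the other (5 states) tracks whether the input so far still matches the prefix `100`. Each combined state is a pair, one component from each; accept when both components accept. After merging equivalent states the machine shrinks.
A 9-state machine:
        0   1  
>  s0   s1  s2 
   s1   s1  s1 
   s2   s3  s1 
   s3   s4  s1 
   s4   s4  s5 
   s5   s6  s7 
   s6   s4  s8 
 * s7   s6  s8 
   s8   s6  s8 
(> = start, * = accepting)

start=s0 accept=s7 s0-0->s1 s0-1->s2 s1-0->s1 s1-1->s1 s2-0->s3 s2-1->s1 s3-0->s4 s3-1->s1 s4-0->s4 s4-1->s5 s5-0->s6 s5-1->s7 s6-0->s4 s6-1->s8 s7-0->s6 s7-1->s8 s8-0->s6 s8-1->s8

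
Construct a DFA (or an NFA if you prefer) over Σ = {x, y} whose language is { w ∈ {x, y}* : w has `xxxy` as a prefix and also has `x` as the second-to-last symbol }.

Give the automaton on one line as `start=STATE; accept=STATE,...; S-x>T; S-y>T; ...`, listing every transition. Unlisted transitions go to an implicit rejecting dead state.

Run two small machines in parallel and take their product. One (6 states) tracks whether the input so far still matches the prefix `xxxy`; the other (7 states) tracks the last 2 symbols read. Each combined state is a pair, one component from each; accept when both components accept. After merging equivalent states the machine shrinks.
9 states suffice.
        x   y  
>  s0   s1  s2 
   s1   s3  s2 
   s2   s2  s2 
   s3   s4  s2 
   s4   s2  s5 
 * s5   s6  s7 
   s6   s8  s5 
   s7   s6  s7 
 * s8   s8  s5 
(> = start, * = accepting)

start=s0; accept=s5,s8; s0-x>s1; s0-y>s2; s1-x>s3; s1-y>s2; s2-x>s2; s2-y>s2; s3-x>s4; s3-y>s2; s4-x>s2; s4-y>s5; s5-x>s6; s5-y>s7; s6-x>s8; s6-y>s5; s7-x>s6; s7-y>s7; s8-x>s8; s8-y>s5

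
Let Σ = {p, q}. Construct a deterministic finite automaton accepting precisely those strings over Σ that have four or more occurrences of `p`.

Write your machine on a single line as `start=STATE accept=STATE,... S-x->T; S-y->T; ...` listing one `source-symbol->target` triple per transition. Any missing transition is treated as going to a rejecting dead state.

Count `p`s, saturating at 5: states s0 through s4 mean 0 through 4 `p`s seen; s5 means more than 4. Each `p` increments (capped at s5); other symbols loop. Accept from {s4, s5}.
A 6-state machine:
        p   q  
>  s0   s1  s0 
   s1   s2  s1 
   s2   s3  s2 
   s3   s4  s3 
 * s4   s5  s4 
 * s5   s5  s5 
(> = start, * = accepting)

start=s0; accept=s4,s5; s0-p->s1; s0-q->s0; s1-p->s2; s1-q->s1; s2-p->s3; s2-q->s2; s3-p->s4; s3-q->s3; s4-p->s5; s4-q->s4; s5-p->s5; s5-q->s5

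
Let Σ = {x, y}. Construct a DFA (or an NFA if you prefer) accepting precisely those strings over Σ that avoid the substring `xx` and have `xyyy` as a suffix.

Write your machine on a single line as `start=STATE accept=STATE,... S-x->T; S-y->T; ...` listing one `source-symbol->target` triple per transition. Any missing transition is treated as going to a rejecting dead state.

start=q0; accept=q5; q0-x->q1; q0-y->q0; q1-x->q2; q1-y->q3; q2-x->q2; q2-y->q2; q3-x->q1; q3-y->q4; q4-x->q1; q4-y->q5; q5-x->q1; q5-y->q0

Run two small machines in parallel and take their product. The first has 3 states tracking partial matches of the forbidden pattern `xx`; the second has 5 states tracking how much of the suffix `xyyy` has currently been matched. A product state is a pair (one from each), accepting exactly when both do. After merging equivalent states the machine shrinks.
A 6-state machine:
        x   y  
>  q0   q1  q0 
   q1   q2  q3 
   q2   q2  q2 
   q3   q1  q4 
   q4   q1  q5 
 * q5   q1  q0 
(> = start, * = accepting)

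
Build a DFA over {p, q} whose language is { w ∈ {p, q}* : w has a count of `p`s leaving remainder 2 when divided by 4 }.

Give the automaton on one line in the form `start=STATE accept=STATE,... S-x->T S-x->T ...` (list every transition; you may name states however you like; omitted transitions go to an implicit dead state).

Keep the running count of `p`s modulo 4: each `p` advances along the cycle S0 → S1 → S2 → S3 → S0 while other symbols loop. Accept at S2.
4 states suffice.
        p   q  
>  S0   S1  S0 
   S1   S2  S1 
 * S2   S3  S2 
   S3   S0  S3 
(> = start, * = accepting)

start=S0 accept=S2 S0-p->S1 S0-q->S0 S1-p->S2 S1-q->S1 S2-p->S3 S2-q->S2 S3-p->S0 S3-q->S3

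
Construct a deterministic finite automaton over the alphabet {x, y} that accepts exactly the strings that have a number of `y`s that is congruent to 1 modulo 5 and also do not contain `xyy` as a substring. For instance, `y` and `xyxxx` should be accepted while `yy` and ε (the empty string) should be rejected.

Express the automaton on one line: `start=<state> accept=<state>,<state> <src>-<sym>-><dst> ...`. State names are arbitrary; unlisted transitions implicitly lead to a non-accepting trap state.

Run two small machines in parallel and take their product. The first has 5 states tracking the count of `y`s modulo 5; the second has 4 states tracking partial matches of the forbidden pattern `xyy`. A product state is a pair (one from each), accepting exactly when both do.
          x    y  
>  q0     q1   q2 
   q1     q1   q3 
 * q2     q4   q5 
 * q3     q4   q6 
 * q4     q4   q7 
   q5     q8   q9 
   q6     q6  q10 
   q7     q8  q10 
   q8     q8  q11 
   q9    q12  q13 
   q10   q10  q14 
   q11   q12  q14 
   q12   q12  q15 
   q13   q16   q0 
   q14   q14  q17 
   q15   q16  q17 
   q16   q16  q18 
   q17   q17  q19 
   q18    q1  q19 
   q19   q19   q6 
(> = start, * = accepting)

start=q0 accept=q2,q3,q4 q0-x->q1 q0-y->q2 q1-x->q1 q1-y->q3 q2-x->q4 q2-y->q5 q3-x->q4 q3-y->q6 q4-x->q4 q4-y->q7 q5-x->q8 q5-y->q9 q6-x->q6 q6-y->q10 q7-x->q8 q7-y->q10 q8-x->q8 q8-y->q11 q9-x->q12 q9-y->q13 q10-x->q10 q10-y->q14 q11-x->q12 q11-y->q14 q12-x->q12 q12-y->q15 q13-x->q16 q13-y->q0 q14-x->q14 q14-y->q17 q15-x->q16 q15-y->q17 q16-x->q16 q16-y->q18 q17-x->q17 q17-y->q19 q18-x->q1 q18-y->q19 q19-x->q19 q19-y->q6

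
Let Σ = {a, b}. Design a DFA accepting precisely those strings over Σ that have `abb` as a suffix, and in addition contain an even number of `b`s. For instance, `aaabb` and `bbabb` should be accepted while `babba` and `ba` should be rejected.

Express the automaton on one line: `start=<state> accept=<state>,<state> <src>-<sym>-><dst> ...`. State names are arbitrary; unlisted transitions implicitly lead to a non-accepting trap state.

Run two small machines in parallel and take their product. The first has 4 states tracking how much of the suffix `abb` has currently been matched; the second has 2 states tracking the count of `b`s modulo 2. A product state is a pair (one from each), accepting exactly when both do.
8 states suffice.
        a   b  
>  q0   q1  q2 
   q1   q1  q3 
   q2   q4  q0 
   q3   q4  q5 
   q4   q4  q6 
 * q5   q1  q2 
   q6   q1  q7 
   q7   q4  q0 
(> = start, * = accepting)

start=q0 accept=q5 q0-a->q1 q0-b->q2 q1-a->q1 q1-b->q3 q2-a->q4 q2-b->q0 q3-a->q4 q3-b->q5 q4-a->q4 q4-b->q6 q5-a->q1 q5-b->q2 q6-a->q1 q6-b->q7 q7-a->q4 q7-b->q0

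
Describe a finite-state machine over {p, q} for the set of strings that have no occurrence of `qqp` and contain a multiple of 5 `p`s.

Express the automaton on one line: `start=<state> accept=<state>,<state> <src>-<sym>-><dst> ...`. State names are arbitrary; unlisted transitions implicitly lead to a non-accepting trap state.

Handle the two conditions separately and then intersect. One (4 states) tracks partial matches of the forbidden pattern `qqp`; the other (5 states) tracks the count of `p`s modulo 5. Each combined state is a pair, one component from each; accept when both components accept.
With 20 states:
          p    q  
>* s0     s1   s2 
   s1     s3   s4 
 * s2     s1   s5 
   s3     s6   s7 
   s4     s3   s8 
 * s5     s9   s5 
   s6    s10  s11 
   s7     s6  s12 
   s8    s13   s8 
   s9    s13   s9 
   s10    s0  s14 
   s11   s10  s15 
   s12   s16  s12 
   s13   s16  s13 
   s14    s0  s17 
   s15   s18  s15 
   s16   s18  s16 
   s17   s19  s17 
   s18   s19  s18 
   s19    s9  s19 
(> = start, * = accepting)

start=s0 accept=s0,s2,s5 s0-p->s1 s0-q->s2 s1-p->s3 s1-q->s4 s2-p->s1 s2-q->s5 s3-p->s6 s3-q->s7 s4-p->s3 s4-q->s8 s5-p->s9 s5-q->s5 s6-p->s10 s6-q->s11 s7-p->s6 s7-q->s12 s8-p->s13 s8-q->s8 s9-p->s13 s9-q->s9 s10-p->s0 s10-q->s14 s11-p->s10 s11-q->s15 s12-p->s16 s12-q->s12 s13-p->s16 s13-q->s13 s14-p->s0 s14-q->s17 s15-p->s18 s15-q->s15 s16-p->s18 s16-q->s16 s17-p->s19 s17-q->s17 s18-p->s19 s18-q->s18 s19-p->s9 s19-q->s19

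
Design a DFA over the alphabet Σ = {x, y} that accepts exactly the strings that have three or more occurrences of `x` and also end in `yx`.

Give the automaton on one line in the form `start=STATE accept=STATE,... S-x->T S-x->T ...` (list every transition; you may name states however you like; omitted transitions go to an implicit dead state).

Handle the two conditions separately and then intersect. The first has 5 states tracking the count of `x`s, saturating at 4; the second has 3 states tracking how much of the suffix `yx` has currently been matched. A product state is a pair (one from each), accepting exactly when both do. After merging equivalent states the machine shrinks.
A 5-state machine:
        x   y  
>  S0   S1  S0 
   S1   S2  S1 
   S2   S2  S3 
   S3   S4  S3 
 * S4   S2  S3 
(> = start, * = accepting)

start=S0 accept=S4 S0-x->S1 S0-y->S0 S1-x->S2 S1-y->S1 S2-x->S2 S2-y->S3 S3-x->S4 S3-y->S3 S4-x->S2 S4-y->S3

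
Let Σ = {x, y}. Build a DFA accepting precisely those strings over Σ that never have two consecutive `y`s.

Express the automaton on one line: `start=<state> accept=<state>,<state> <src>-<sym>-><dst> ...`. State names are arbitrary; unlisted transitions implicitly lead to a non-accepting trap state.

start=q0 accept=q0,q1 q0-x->q0 q0-y->q1 q1-x->q0 q1-y->q2 q2-x->q2 q2-y->q2

Track partial matches of the forbidden pattern `yy`. State q2 is a dead state reached once `yy` has occurred; every other state accepts. q0 means no part of `yy` is currently matched.
With 3 states:
        x   y  
>* q0   q0  q1 
 * q1   q0  q2 
   q2   q2  q2 
(> = start, * = accepting)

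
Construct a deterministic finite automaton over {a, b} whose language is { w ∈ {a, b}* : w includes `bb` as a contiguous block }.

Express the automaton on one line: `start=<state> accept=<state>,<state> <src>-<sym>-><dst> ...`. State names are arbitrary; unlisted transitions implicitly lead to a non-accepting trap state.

States q0..q1 record the length of the longest prefix of `bb` that matches the current input suffix. Reaching q2 means `bb` has been seen, and we stay there forever. Accept from q2.
With 3 states:
        a   b  
>  q0   q0  q1 
   q1   q0  q2 
 * q2   q2  q2 
(> = start, * = accepting)

start=q0 accept=q2 q0-a->q0 q0-b->q1 q1-a->q0 q1-b->q2 q2-a->q2 q2-b->q2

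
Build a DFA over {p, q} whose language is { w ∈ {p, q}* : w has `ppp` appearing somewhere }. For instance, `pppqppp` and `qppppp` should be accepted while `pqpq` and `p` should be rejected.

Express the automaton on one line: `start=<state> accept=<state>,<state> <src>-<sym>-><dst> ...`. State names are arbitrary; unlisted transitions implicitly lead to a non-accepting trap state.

States S0..S2 record the length of the longest prefix of `ppp` that matches the current input suffix. Reaching S3 means `ppp` has been seen, and we stay there forever. Accept from S3.
        p   q  
>  S0   S1  S0 
   S1   S2  S0 
   S2   S3  S0 
 * S3   S3  S3 
(> = start, * = accepting)

start=S0 accept=S3 S0-p->S1 S0-q->S0 S1-p->S2 S1-q->S0 S2-p->S3 S2-q->S0 S3-p->S3 S3-q->S3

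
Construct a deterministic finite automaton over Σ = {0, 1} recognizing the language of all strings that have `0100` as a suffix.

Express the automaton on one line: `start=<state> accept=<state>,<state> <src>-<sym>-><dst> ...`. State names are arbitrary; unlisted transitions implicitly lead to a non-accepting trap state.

Remember how much of `0100` the current input suffix matches. State A means no match yet; B means the last symbol is `0`; C means the last 2 symbols are `01`; D means the last 3 symbols are `010`; E means the last 4 symbols are `0100`. Only E accepts. On a mismatch, fall back to the longest proper suffix that is still a prefix of `0100`.
A 5-state machine:
       0  1 
>  A   B  A 
   B   B  C 
   C   D  A 
   D   E  C 
 * E   B  C 
(> = start, * = accepting)

start=A accept=E A-0->B A-1->A B-0->B B-1->C C-0->D C-1->A D-0->E D-1->C E-0->B E-1->C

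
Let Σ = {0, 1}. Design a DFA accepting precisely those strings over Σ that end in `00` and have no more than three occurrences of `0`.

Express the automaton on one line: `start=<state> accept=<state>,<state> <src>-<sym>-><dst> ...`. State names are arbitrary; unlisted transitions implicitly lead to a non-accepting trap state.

Build one automaton per condition and run them in lockstep. The first has 3 states tracking how much of the suffix `00` has currently been matched; the second has 5 states tracking the count of `0`s, saturating at 4. A product state is a pair (one from each), accepting exactly when both do.
With 12 states:
          0    1  
>  S0     S1   S0 
   S1     S2   S3 
 * S2     S4   S5 
   S3     S6   S3 
 * S4     S7   S8 
   S5     S9   S5 
   S6     S4   S5 
   S7     S7  S10 
   S8    S11   S8 
   S9     S7   S8 
   S10   S11  S10 
   S11    S7  S10 
(> = start, * = accepting)

start=S0 accept=S2,S4 S0-0->S1 S0-1->S0 S1-0->S2 S1-1->S3 S2-0->S4 S2-1->S5 S3-0->S6 S3-1->S3 S4-0->S7 S4-1->S8 S5-0->S9 S5-1->S5 S6-0->S4 S6-1->S5 S7-0->S7 S7-1->S10 S8-0->S11 S8-1->S8 S9-0->S7 S9-1->S8 S10-0->S11 S10-1->S10 S11-0->S7 S11-1->S10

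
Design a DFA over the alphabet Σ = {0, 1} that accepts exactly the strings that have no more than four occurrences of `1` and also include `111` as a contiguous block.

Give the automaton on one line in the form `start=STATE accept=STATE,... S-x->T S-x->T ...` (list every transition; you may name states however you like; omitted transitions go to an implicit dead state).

Run two small machines in parallel and take their product. The first has 6 states tracking the count of `1`s, saturating at 5; the second has 4 states tracking whether and how much of `111` has been seen. A product state is a pair (one from each), accepting exactly when both do.
          0    1  
>  q0     q0   q1 
   q1     q2   q3 
   q2     q2   q4 
   q3     q5   q6 
   q4     q5   q7 
   q5     q5   q8 
 * q6     q6   q9 
   q7    q10   q9 
   q8    q10  q11 
 * q9     q9  q12 
   q10   q10  q13 
   q11   q14  q12 
   q12   q12  q12 
   q13   q14  q15 
   q14   q14  q16 
   q15   q17  q12 
   q16   q17  q15 
   q17   q17  q16 
(> = start, * = accepting)

start=q0 accept=q6,q9 q0-0->q0 q0-1->q1 q1-0->q2 q1-1->q3 q2-0->q2 q2-1->q4 q3-0->q5 q3-1->q6 q4-0->q5 q4-1->q7 q5-0->q5 q5-1->q8 q6-0->q6 q6-1->q9 q7-0->q10 q7-1->q9 q8-0->q10 q8-1->q11 q9-0->q9 q9-1->q12 q10-0->q10 q10-1->q13 q11-0->q14 q11-1->q12 q12-0->q12 q12-1->q12 q13-0->q14 q13-1->q15 q14-0->q14 q14-1->q16 q15-0->q17 q15-1->q12 q16-0->q17 q16-1->q15 q17-0->q17 q17-1->q16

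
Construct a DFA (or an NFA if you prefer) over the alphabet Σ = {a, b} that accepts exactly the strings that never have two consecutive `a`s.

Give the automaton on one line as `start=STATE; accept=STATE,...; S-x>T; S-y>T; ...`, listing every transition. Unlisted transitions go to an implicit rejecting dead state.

start=q0; accept=q0,q1; q0-a>q1; q0-b>q0; q1-a>q2; q1-b>q0; q2-a>q2; q2-b>q2

Track partial matches of the forbidden pattern `aa`. State q2 is a dead state reached once `aa` has occurred; every other state accepts. q0 means no part of `aa` is currently matched.
A 3-state machine:
        a   b  
>* q0   q1  q0 
 * q1   q2  q0 
   q2   q2  q2 
(> = start, * = accepting)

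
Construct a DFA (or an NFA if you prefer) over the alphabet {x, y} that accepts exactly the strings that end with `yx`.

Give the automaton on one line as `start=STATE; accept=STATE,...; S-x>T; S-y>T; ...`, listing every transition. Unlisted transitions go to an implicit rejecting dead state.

Remember how much of `yx` the current input suffix matches. State q0 means no match yet; q1 means the last symbol is `y`; q2 means the last 2 symbols are `yx`. Only q2 accepts. On a mismatch, fall back to the longest proper suffix that is still a prefix of `yx`.
        x   y  
>  q0   q0  q1 
   q1   q2  q1 
 * q2   q0  q1 
(> = start, * = accepting)

start=q0; accept=q2; q0-x>q0; q0-y>q1; q1-x>q2; q1-y>q1; q2-x>q0; q2-y>q1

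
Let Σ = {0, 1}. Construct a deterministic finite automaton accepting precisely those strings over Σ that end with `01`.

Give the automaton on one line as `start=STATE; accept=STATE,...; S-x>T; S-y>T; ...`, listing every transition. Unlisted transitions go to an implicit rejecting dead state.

start=A; accept=C; A-0>B; A-1>A; B-0>B; B-1>C; C-0>B; C-1>A

Let each state record the length of the longest suffix of the input read so far that is also a prefix of `01`. B means the last symbol is `0`; C means the last 2 symbols are `01`. Accept only at C, where the string currently ends in `01`.
3 states suffice.
       0  1 
>  A   B  A 
   B   B  C 
 * C   B  A 
(> = start, * = accepting)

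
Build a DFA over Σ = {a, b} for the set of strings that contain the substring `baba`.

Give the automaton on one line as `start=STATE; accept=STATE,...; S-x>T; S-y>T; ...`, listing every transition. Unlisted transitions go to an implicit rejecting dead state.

States S0..S3 record the length of the longest prefix of `baba` that matches the current input suffix. Reaching S4 means `baba` has been seen, and we stay there forever. Accept from S4.
A 5-state machine:
        a   b  
>  S0   S0  S1 
   S1   S2  S1 
   S2   S0  S3 
   S3   S4  S1 
 * S4   S4  S4 
(> = start, * = accepting)

start=S0; accept=S4; S0-a>S0; S0-b>S1; S1-a>S2; S1-b>S1; S2-a>S0; S2-b>S3; S3-a>S4; S3-b>S1; S4-a>S4; S4-b>S4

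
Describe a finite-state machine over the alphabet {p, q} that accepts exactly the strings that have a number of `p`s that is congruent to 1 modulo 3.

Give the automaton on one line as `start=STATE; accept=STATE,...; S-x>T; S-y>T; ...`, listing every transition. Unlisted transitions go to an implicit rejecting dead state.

start=s0; accept=s1; s0-p>s1; s0-q>s0; s1-p>s2; s1-q>s1; s2-p>s0; s2-q>s2

The only thing that matters is how many `p`s have appeared, reduced mod 3. Use one state per residue: s0 for 0, …, s2 for 2. Reading `p` moves to the next residue; anything else stays put. s1 is accepting.
With 3 states:
        p   q  
>  s0   s1  s0 
 * s1   s2  s1 
   s2   s0  s2 
(> = start, * = accepting)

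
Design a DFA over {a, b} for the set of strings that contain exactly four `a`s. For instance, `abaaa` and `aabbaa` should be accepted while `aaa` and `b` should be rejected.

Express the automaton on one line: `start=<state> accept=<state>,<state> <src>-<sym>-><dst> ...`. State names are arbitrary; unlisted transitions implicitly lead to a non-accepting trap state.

Count `a`s, saturating at 5: states q0 through q4 mean 0 through 4 `a`s seen; q5 means more than 4. Each `a` increments (capped at q5); other symbols loop. Accept from {q4}.
6 states suffice.
        a   b  
>  q0   q1  q0 
   q1   q2  q1 
   q2   q3  q2 
   q3   q4  q3 
 * q4   q5  q4 
   q5   q5  q5 
(> = start, * = accepting)

start=q0 accept=q4 q0-a->q1 q0-b->q0 q1-a->q2 q1-b->q1 q2-a->q3 q2-b->q2 q3-a->q4 q3-b->q3 q4-a->q5 q4-b->q4 q5-a->q5 q5-b->q5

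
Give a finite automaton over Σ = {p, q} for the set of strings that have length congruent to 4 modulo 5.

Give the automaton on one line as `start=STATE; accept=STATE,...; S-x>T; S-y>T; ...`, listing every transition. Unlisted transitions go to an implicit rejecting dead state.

start=A; accept=E; A-p>B; A-q>B; B-p>C; B-q>C; C-p>D; C-q>D; D-p>E; D-q>E; E-p>A; E-q>A

Count input length modulo 5: every symbol advances one step around the cycle A → B → C → D → E → A. Accept at E.
With 5 states:
       p  q 
>  A   B  B 
   B   C  C 
   C   D  D 
   D   E  E 
 * E   A  A 
(> = start, * = accepting)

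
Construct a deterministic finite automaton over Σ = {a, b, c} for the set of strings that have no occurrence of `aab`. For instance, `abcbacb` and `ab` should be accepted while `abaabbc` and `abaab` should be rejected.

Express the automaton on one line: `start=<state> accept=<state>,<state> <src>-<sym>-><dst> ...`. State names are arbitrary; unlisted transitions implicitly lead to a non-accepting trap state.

start=S0 accept=S0,S1,S2 S0-a->S1 S0-b->S0 S0-c->S0 S1-a->S2 S1-b->S0 S1-c->S0 S2-a->S2 S2-b->S3 S2-c->S0 S3-a->S3 S3-b->S3 S3-c->S3

This is the complement of 'contains `aab`'. Use the same substring-matching states — S0 through S3 holding how much of `aab` has just been matched — but flip the accepting set: everything except the trap S3 accepts.
        a   b   c  
>* S0   S1  S0  S0 
 * S1   S2  S0  S0 
 * S2   S2  S3  S0 
   S3   S3  S3  S3 
(> = start, * = accepting)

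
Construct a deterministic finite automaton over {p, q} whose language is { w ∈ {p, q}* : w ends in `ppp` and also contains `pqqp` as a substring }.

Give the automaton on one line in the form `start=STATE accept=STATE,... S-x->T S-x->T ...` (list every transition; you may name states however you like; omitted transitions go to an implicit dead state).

Handle the two conditions separately and then intersect. One (4 states) tracks how much of the suffix `ppp` has currently been matched; the other (5 states) tracks whether and how much of `pqqp` has been seen. Each combined state is a pair, one component from each; accept when both components accept.
10 states suffice.
       p  q 
>  A   B  A 
   B   C  D 
   C   E  D 
   D   B  F 
   E   E  D 
   F   G  A 
   G   H  I 
   H   J  I 
   I   G  I 
 * J   J  I 
(> = start, * = accepting)

start=A accept=J A-p->B A-q->A B-p->C B-q->D C-p->E C-q->D D-p->B D-q->F E-p->E E-q->D F-p->G F-q->A G-p->H G-q->I H-p->J H-q->I I-p->G I-q->I J-p->J J-q->I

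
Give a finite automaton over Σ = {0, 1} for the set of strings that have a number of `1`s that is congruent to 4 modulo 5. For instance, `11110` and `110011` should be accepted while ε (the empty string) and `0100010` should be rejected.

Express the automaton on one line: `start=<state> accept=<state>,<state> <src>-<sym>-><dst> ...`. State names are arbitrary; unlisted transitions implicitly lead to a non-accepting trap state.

Keep the running count of `1`s modulo 5: each `1` advances along the cycle A → B → C → D → E → A while other symbols loop. Accept at E.
       0  1 
>  A   A  B 
   B   B  C 
   C   C  D 
   D   D  E 
 * E   E  A 
(> = start, * = accepting)

start=A accept=E A-0->A A-1->B B-0->B B-1->C C-0->C C-1->D D-0->D D-1->E E-0->E E-1->A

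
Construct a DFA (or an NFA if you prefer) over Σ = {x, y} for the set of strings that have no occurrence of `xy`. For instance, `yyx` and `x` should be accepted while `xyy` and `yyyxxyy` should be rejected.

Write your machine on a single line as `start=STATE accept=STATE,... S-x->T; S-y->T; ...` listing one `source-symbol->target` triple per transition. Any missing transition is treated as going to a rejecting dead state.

start=q0; accept=q0,q1; q0-x->q1; q0-y->q0; q1-x->q1; q1-y->q2; q2-x->q2; q2-y->q2

Track partial matches of the forbidden pattern `xy`. State q2 is a dead state reached once `xy` has occurred; every other state accepts. q0 means no part of `xy` is currently matched.
A 3-state machine:
        x   y  
>* q0   q1  q0 
 * q1   q1  q2 
   q2   q2  q2 
(> = start, * = accepting)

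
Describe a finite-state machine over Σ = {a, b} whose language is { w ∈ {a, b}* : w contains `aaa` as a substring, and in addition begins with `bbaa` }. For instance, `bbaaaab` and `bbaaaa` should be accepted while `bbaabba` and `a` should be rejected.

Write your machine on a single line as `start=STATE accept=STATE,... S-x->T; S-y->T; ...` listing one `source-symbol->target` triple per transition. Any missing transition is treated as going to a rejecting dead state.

start=s0; accept=s6; s0-a->s1; s0-b->s2; s1-a->s1; s1-b->s1; s2-a->s1; s2-b->s3; s3-a->s4; s3-b->s1; s4-a->s5; s4-b->s1; s5-a->s6; s5-b->s7; s6-a->s6; s6-b->s6; s7-a->s8; s7-b->s7; s8-a->s5; s8-b->s7

Handle the two conditions separately and then intersect. One (4 states) tracks whether and how much of `aaa` has been seen; the other (6 states) tracks whether the input so far still matches the prefix `bbaa`. Each combined state is a pair, one component from each; accept when both components accept. Minimizing collapses redundant product states.
A 9-state machine:
        a   b  
>  s0   s1  s2 
   s1   s1  s1 
   s2   s1  s3 
   s3   s4  s1 
   s4   s5  s1 
   s5   s6  s7 
 * s6   s6  s6 
   s7   s8  s7 
   s8   s5  s7 
(> = start, * = accepting)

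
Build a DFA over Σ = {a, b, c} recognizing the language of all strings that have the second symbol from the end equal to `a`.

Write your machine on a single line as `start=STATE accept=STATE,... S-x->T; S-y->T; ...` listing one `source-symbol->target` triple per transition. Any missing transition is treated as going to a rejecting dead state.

start=q0; accept=q4,q5,q6; q0-a->q1; q0-b->q2; q0-c->q3; q1-a->q4; q1-b->q5; q1-c->q6; q2-a->q7; q2-b->q8; q2-c->q9; q3-a->q10; q3-b->q11; q3-c->q12; q4-a->q4; q4-b->q5; q4-c->q6; q5-a->q7; q5-b->q8; q5-c->q9; q6-a->q10; q6-b->q11; q6-c->q12; q7-a->q4; q7-b->q5; q7-c->q6; q8-a->q7; q8-b->q8; q8-c->q9; q9-a->q10; q9-b->q11; q9-c->q12; q10-a->q4; q10-b->q5; q10-c->q6; q11-a->q7; q11-b->q8; q11-c->q9; q12-a->q10; q12-b->q11; q12-c->q12

Because acceptance depends on a position counted from the end, the machine has to buffer the most recent 2 symbols. Make each state the string of the last up-to-2 symbols read; on input `x` shift the window left and append `x`. Accept when the buffered window has length 2 and begins with `a`.
13 states suffice.
          a    b    c  
>  q0     q1   q2   q3 
   q1     q4   q5   q6 
   q2     q7   q8   q9 
   q3    q10  q11  q12 
 * q4     q4   q5   q6 
 * q5     q7   q8   q9 
 * q6    q10  q11  q12 
   q7     q4   q5   q6 
   q8     q7   q8   q9 
   q9    q10  q11  q12 
   q10    q4   q5   q6 
   q11    q7   q8   q9 
   q12   q10  q11  q12 
(> = start, * = accepting)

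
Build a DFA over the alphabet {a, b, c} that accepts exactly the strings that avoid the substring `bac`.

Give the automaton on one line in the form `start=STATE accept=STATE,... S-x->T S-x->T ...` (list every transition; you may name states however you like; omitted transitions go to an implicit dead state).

Track partial matches of the forbidden pattern `bac`. State S3 is a dead state reached once `bac` has occurred; every other state accepts. S0 means no part of `bac` is currently matched.
        a   b   c  
>* S0   S0  S1  S0 
 * S1   S2  S1  S0 
 * S2   S0  S1  S3 
   S3   S3  S3  S3 
(> = start, * = accepting)

start=S0 accept=S0,S1,S2 S0-a->S0 S0-b->S1 S0-c->S0 S1-a->S2 S1-b->S1 S1-c->S0 S2-a->S0 S2-b->S1 S2-c->S3 S3-a->S3 S3-b->S3 S3-c->S3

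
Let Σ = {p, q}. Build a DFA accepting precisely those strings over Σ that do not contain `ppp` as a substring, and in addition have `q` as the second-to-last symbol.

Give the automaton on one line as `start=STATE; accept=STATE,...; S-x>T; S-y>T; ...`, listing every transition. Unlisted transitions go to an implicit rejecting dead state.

start=A; accept=F,G; A-p>B; A-q>C; B-p>D; B-q>E; C-p>F; C-q>G; D-p>H; D-q>E; E-p>F; E-q>G; F-p>D; F-q>E; G-p>F; G-q>G; H-p>H; H-q>I; I-p>J; I-q>K; J-p>H; J-q>I; K-p>J; K-q>K

Run two small machines in parallel and take their product. The first has 4 states tracking partial matches of the forbidden pattern `ppp`; the second has 7 states tracking the last 2 symbols read. A product state is a pair (one from each), accepting exactly when both do.
       p  q 
>  A   B  C 
   B   D  E 
   C   F  G 
   D   H  E 
   E   F  G 
 * F   D  E 
 * G   F  G 
   H   H  I 
   I   J  K 
   J   H  I 
   K   J  K 
(> = start, * = accepting)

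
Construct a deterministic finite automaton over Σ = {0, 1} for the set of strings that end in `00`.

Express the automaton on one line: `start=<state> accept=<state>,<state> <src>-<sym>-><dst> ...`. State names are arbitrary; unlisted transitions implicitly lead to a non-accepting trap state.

start=S0 accept=S2 S0-0->S1 S0-1->S0 S1-0->S2 S1-1->S0 S2-0->S2 S2-1->S0

Remember how much of `00` the current input suffix matches. State S0 means no match yet; S1 means the last symbol is `0`; S2 means the last 2 symbols are `00`. Only S2 accepts. On a mismatch, fall back to the longest proper suffix that is still a prefix of `00`.
3 states suffice.
        0   1  
>  S0   S1  S0 
   S1   S2  S0 
 * S2   S2  S0 
(> = start, * = accepting)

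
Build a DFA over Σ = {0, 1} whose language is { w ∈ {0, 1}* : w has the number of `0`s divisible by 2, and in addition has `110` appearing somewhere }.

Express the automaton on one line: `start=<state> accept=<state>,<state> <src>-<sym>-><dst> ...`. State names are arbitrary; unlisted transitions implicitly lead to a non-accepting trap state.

Handle the two conditions separately and then intersect. The first has 2 states tracking the count of `0`s modulo 2; the second has 4 states tracking whether and how much of `110` has been seen. A product state is a pair (one from each), accepting exactly when both do. Minimizing collapses redundant product states.
A 7-state machine:
        0   1  
>  q0   q1  q2 
   q1   q0  q3 
   q2   q1  q4 
   q3   q0  q5 
   q4   q5  q4 
   q5   q6  q5 
 * q6   q5  q6 
(> = start, * = accepting)

start=q0 accept=q6 q0-0->q1 q0-1->q2 q1-0->q0 q1-1->q3 q2-0->q1 q2-1->q4 q3-0->q0 q3-1->q5 q4-0->q5 q4-1->q4 q5-0->q6 q5-1->q5 q6-0->q5 q6-1->q6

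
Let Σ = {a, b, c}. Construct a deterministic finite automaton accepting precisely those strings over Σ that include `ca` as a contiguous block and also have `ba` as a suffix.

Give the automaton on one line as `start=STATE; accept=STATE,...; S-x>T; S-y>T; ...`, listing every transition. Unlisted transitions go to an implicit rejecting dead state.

Run two small machines in parallel and take their product. The first has 3 states tracking whether and how much of `ca` has been seen; the second has 3 states tracking how much of the suffix `ba` has currently been matched. A product state is a pair (one from each), accepting exactly when both do.
A 7-state machine:
        a   b   c  
>  S0   S0  S1  S2 
   S1   S3  S1  S2 
   S2   S4  S1  S2 
   S3   S0  S1  S2 
   S4   S4  S5  S4 
   S5   S6  S5  S4 
 * S6   S4  S5  S4 
(> = start, * = accepting)

start=S0; accept=S6; S0-a>S0; S0-b>S1; S0-c>S2; S1-a>S3; S1-b>S1; S1-c>S2; S2-a>S4; S2-b>S1; S2-c>S2; S3-a>S0; S3-b>S1; S3-c>S2; S4-a>S4; S4-b>S5; S4-c>S4; S5-a>S6; S5-b>S5; S5-c>S4; S6-a>S4; S6-b>S5; S6-c>S4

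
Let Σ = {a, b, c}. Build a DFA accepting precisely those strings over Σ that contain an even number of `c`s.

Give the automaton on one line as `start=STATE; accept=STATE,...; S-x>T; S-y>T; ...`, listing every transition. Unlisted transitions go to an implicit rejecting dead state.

Keep the running count of `c`s modulo 2: each `c` advances along the cycle S0 → S1 → S0 while other symbols loop. Accept at S0.
2 states suffice.
        a   b   c  
>* S0   S0  S0  S1 
   S1   S1  S1  S0 
(> = start, * = accepting)

start=S0; accept=S0; S0-a>S0; S0-b>S0; S0-c>S1; S1-a>S1; S1-b>S1; S1-c>S0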